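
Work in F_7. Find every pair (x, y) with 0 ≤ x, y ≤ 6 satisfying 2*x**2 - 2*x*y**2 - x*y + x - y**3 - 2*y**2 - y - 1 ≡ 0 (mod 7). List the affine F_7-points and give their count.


Affine F_7-points: {(0, 3), (2, 6), (3, 1), (3, 2), (3, 3), (4, 0), (5, 1), (5, 2), (5, 6), (6, 0)}; count = 10.

For each of the 49 pairs (x, y) ∈ F_7², evaluate f(x, y) mod 7. Record the zeros.
  x = 0: [0↦6, 1↦2, 2↦2, 3↦0, 4↦4, 5↦1, 6↦6]  zeros at y ∈ {3}
  x = 1: [0↦2, 1↦2, 2↦2, 3↦3, 4↦6, 5↦5, 6↦1]  zeros at y ∈ ∅
  x = 2: [0↦2, 1↦6, 2↦6, 3↦3, 4↦5, 5↦6, 6↦0]  zeros at y ∈ {6}
  x = 3: [0↦6, 1↦0, 2↦0, 3↦0, 4↦1, 5↦4, 6↦3]  zeros at y ∈ {1, 2, 3}
  x = 4: [0↦0, 1↦5, 2↦5, 3↦1, 4↦1, 5↦6, 6↦3]  zeros at y ∈ {0}
  x = 5: [0↦5, 1↦0, 2↦0, 3↦6, 4↦5, 5↦5, 6↦0]  zeros at y ∈ {1, 2, 6}
  x = 6: [0↦0, 1↦6, 2↦6, 3↦1, 4↦6, 5↦1, 6↦1]  zeros at y ∈ {0}
Collecting zeros: affine points = {(0, 3), (2, 6), (3, 1), (3, 2), (3, 3), (4, 0), (5, 1), (5, 2), (5, 6), (6, 0)}.
Total count |C(F_7)_aff| = 10.


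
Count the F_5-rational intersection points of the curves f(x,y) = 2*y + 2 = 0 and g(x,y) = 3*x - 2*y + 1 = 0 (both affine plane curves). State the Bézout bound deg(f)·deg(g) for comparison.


Common zeros: {(4, 4)}; count = 1; Bézout bound = 1.

deg(f) = 1, deg(g) = 1, so Bézout bound = 1.
Scan x ∈ F_5. For each x, list the y ∈ F_5 with f(x, y) ≡ 0 and those with g(x, y) ≡ 0 (mod 5); the common zeros in that column are the intersection.
  x = 0: f ≡ 0 at y ∈ {4}; g ≡ 0 at y ∈ {3}; common: ∅.
  x = 1: f ≡ 0 at y ∈ {4}; g ≡ 0 at y ∈ {2}; common: ∅.
  x = 2: f ≡ 0 at y ∈ {4}; g ≡ 0 at y ∈ {1}; common: ∅.
  x = 3: f ≡ 0 at y ∈ {4}; g ≡ 0 at y ∈ {0}; common: ∅.
  x = 4: f ≡ 0 at y ∈ {4}; g ≡ 0 at y ∈ {4}; common: {4}.
Collecting: common zeros = {(4, 4)}, so the count is 1.
Comparison with the Bézout bound: 1 ≤ 1 = deg(f)·deg(g), as expected for curves with no common component (the bound is attained).


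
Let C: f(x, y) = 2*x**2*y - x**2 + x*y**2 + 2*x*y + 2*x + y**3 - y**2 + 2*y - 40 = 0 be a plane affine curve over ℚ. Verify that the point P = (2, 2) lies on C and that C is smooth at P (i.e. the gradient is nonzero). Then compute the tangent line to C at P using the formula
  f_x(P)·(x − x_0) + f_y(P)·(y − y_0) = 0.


Tangent line at P: 22*x + 30*y - 104 = 0.

Step 1: f(2, 2) = 0, so P lies on C.
Step 2: partial derivatives
  f_x(x, y) = 4*x*y - 2*x + y**2 + 2*y + 2, f_y(x, y) = 2*x**2 + 2*x*y + 2*x + 3*y**2 - 2*y + 2.
  f_x(P) = 22, f_y(P) = 30 (gradient nonzero, so P is smooth).
Step 3: tangent line at P: 22·(x − 2) + 30·(y − 2) = 0.
Expanding: 22*x + 30*y - 104 = 0.


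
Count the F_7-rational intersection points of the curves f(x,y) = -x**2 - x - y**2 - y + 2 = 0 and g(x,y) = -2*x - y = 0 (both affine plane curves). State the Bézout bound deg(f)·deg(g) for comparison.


Common zeros: ∅; count = 0; Bézout bound = 2.

deg(f) = 2, deg(g) = 1, so Bézout bound = 2.
Scan x ∈ F_7. For each x, list the y ∈ F_7 with f(x, y) ≡ 0 and those with g(x, y) ≡ 0 (mod 7); the common zeros in that column are the intersection.
  x = 0: f ≡ 0 at y ∈ {1, 5}; g ≡ 0 at y ∈ {0}; common: ∅.
  x = 1: f ≡ 0 at y ∈ {0, 6}; g ≡ 0 at y ∈ {5}; common: ∅.
  x = 2: f ≡ 0 at y ∈ ∅; g ≡ 0 at y ∈ {3}; common: ∅.
  x = 3: f ≡ 0 at y ∈ ∅; g ≡ 0 at y ∈ {1}; common: ∅.
  x = 4: f ≡ 0 at y ∈ ∅; g ≡ 0 at y ∈ {6}; common: ∅.
  x = 5: f ≡ 0 at y ∈ {0, 6}; g ≡ 0 at y ∈ {4}; common: ∅.
  x = 6: f ≡ 0 at y ∈ {1, 5}; g ≡ 0 at y ∈ {2}; common: ∅.
Collecting: common zeros = ∅, so the count is 0.
Comparison with the Bézout bound: 0 ≤ 2 = deg(f)·deg(g), as expected for curves with no common component (the affine F_7-count falls short of the bound because intersections may lie at infinity, over extension fields, or carry multiplicity).


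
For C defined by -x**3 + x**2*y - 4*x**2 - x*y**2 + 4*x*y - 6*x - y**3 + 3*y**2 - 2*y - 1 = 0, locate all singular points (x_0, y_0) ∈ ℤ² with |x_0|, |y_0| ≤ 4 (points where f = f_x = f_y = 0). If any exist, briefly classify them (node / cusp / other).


Singular points: {(-1, 1)}; classification: cusp.

Compute partial derivatives:
  f_x = -3*x**2 + 2*x*y - 8*x - y**2 + 4*y - 6.
  f_y = x**2 - 2*x*y + 4*x - 3*y**2 + 6*y - 2.
Scan x_0 ∈ {−4, ..., 4}. For each x_0, f_y(x_0, y) is a polynomial in y; find its integer roots y ∈ {−4, ..., 4}, then test f_x and f at those candidates.
  x = -4: f_y(-4, y) = -3*y**2 + 14*y - 2; no integer root y with |y| ≤ 4.
  x = -3: f_y(-3, y) = -3*y**2 + 12*y - 5; no integer root y with |y| ≤ 4.
  x = -2: f_y(-2, y) = -3*y**2 + 10*y - 6; no integer root y with |y| ≤ 4.
  x = -1: f_y(-1, y) = -3*y**2 + 8*y - 5; vanishes at y ∈ {1}. (-1, 1): f_x = 0, f = 0 — SINGULAR.
  x = 0: f_y(0, y) = -3*y**2 + 6*y - 2; no integer root y with |y| ≤ 4.
  x = 1: f_y(1, y) = -3*y**2 + 4*y + 3; no integer root y with |y| ≤ 4.
  x = 2: f_y(2, y) = -3*y**2 + 2*y + 10; no integer root y with |y| ≤ 4.
  x = 3: f_y(3, y) = 19 - 3*y**2; no integer root y with |y| ≤ 4.
  x = 4: f_y(4, y) = -3*y**2 - 2*y + 30; no integer root y with |y| ≤ 4.
Only singular point on the grid: (-1, 1).
Classify: substitute x = -1 + u, y = 1 + v and expand: f = -u**3 + u**2*v - u*v**2 - v**3 + v**2.
No constant or linear terms (consistent with a singular point). Quadratic part: v**2. Cubic part: -u**3 + u**2*v - u*v**2 - v**3.
The quadratic part v**2 is a perfect square, so there is a single (double) tangent line v = 0, i.e. y = 1. Restricting the cubic part to that line (v = 0) leaves -u**3 ≠ 0, so f is not divisible by v and the branch is v² ≈ u**3 to lowest order — this is a cusp.
Classification: cusp.


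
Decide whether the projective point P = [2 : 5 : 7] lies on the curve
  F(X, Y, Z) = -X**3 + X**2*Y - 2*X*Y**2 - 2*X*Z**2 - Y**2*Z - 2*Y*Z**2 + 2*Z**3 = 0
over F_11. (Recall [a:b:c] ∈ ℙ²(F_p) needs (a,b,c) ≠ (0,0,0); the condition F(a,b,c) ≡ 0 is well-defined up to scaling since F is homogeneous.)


F(2,5,7) ≡ 1 (mod 11); P is NOT on the curve.

Evaluate F(2, 5, 7) term-by-term (mod 11).
  -X**3 ↦ -1·8·1·1 = -8
  X**2*Y ↦ 1·4·5·1 = 20
  -2*X*Y**2 ↦ -2·2·25·1 = -100
  -2*X*Z**2 ↦ -2·2·1·49 = -196
  -Y**2*Z ↦ -1·1·25·7 = -175
  -2*Y*Z**2 ↦ -2·1·5·49 = -490
  2*Z**3 ↦ 2·1·1·343 = 686
Sum: F(2, 5, 7) = (-8) + (20) + (-100) + (-196) + (-175) + (-490) + (686) = -263.
Reducing mod 11: -263 ≡ 1 (mod 11).
Since F(a, b, c) ≡ 1 ≠ 0 (mod 11), P does NOT lie on the curve.


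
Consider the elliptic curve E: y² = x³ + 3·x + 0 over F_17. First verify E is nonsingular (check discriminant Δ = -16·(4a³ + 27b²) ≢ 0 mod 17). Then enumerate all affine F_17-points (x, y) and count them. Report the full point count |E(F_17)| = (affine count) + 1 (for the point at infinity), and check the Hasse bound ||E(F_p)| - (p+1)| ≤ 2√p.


Affine points = {(0, 0), (1, 2), (1, 15), (3, 6), (3, 11), (4, 5), (4, 12), (5, 2), (5, 15), (6, 8), (6, 9), (8, 3), (8, 14), (9, 5), (9, 12), (11, 2), (11, 15), (12, 8), (12, 9), (13, 3), (13, 14), (14, 7), (14, 10), (16, 8), (16, 9)}; affine count = 25; |E(F_17)| = 26.

Discriminant check: Δ ∝ 4a³ + 27b² = 4·3³ + 27·0² = 4·27 + 27·0 ≡ 6 (mod 17). Nonzero ⇒ E is nonsingular.
For each x ∈ F_17, compute rhs = x³ + 3·x + 0 mod 17, then count y ∈ F_17 with y² ≡ rhs.
  x = 0: rhs = 0, matching y values: 0 (1 points).
  x = 1: rhs = 4, matching y values: 2, 15 (2 points).
  x = 2: rhs = 14, matching y values: none (0 points).
  x = 3: rhs = 2, matching y values: 6, 11 (2 points).
  x = 4: rhs = 8, matching y values: 5, 12 (2 points).
  x = 5: rhs = 4, matching y values: 2, 15 (2 points).
  x = 6: rhs = 13, matching y values: 8, 9 (2 points).
  x = 7: rhs = 7, matching y values: none (0 points).
  x = 8: rhs = 9, matching y values: 3, 14 (2 points).
  x = 9: rhs = 8, matching y values: 5, 12 (2 points).
  x = 10: rhs = 10, matching y values: none (0 points).
  x = 11: rhs = 4, matching y values: 2, 15 (2 points).
  x = 12: rhs = 13, matching y values: 8, 9 (2 points).
  x = 13: rhs = 9, matching y values: 3, 14 (2 points).
  x = 14: rhs = 15, matching y values: 7, 10 (2 points).
  x = 15: rhs = 3, matching y values: none (0 points).
  x = 16: rhs = 13, matching y values: 8, 9 (2 points).
Total affine count: 25.
Full point count |E(F_17)| = 25 + 1 = 26.
Hasse bound: |26 − (17+1)| = |8| = 8 ≤ 2√17 ≈ 8.2462 ✓.


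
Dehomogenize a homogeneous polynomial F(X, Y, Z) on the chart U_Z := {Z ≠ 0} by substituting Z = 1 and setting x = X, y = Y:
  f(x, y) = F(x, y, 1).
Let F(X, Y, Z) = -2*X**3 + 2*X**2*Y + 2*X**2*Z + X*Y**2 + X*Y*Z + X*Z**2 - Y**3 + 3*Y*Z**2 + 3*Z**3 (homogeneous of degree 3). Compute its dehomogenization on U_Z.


f(x, y) = -2*x**3 + 2*x**2*y + 2*x**2 + x*y**2 + x*y + x - y**3 + 3*y + 3

On U_Z we set Z = 1. Each monomial c·X^i·Y^j·Z^k in F becomes c·x^i·y^j·1^k = c·x^i·y^j.
Substituting Z = 1: F(X, Y, 1) = -2*x**3 + 2*x**2*y + 2*x**2 + x*y**2 + x*y + x - y**3 + 3*y + 3.
Note: deg(f) ≤ deg(F) = 3; strict inequality happens when F is divisible by Z (lost terms).


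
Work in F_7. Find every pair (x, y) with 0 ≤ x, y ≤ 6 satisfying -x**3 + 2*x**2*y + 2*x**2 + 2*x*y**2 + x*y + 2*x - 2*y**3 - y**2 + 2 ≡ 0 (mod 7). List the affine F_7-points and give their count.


Affine F_7-points: {(0, 5), (1, 1), (2, 5), (3, 4), (3, 5), (4, 6), (5, 0)}; count = 7.

For each of the 49 pairs (x, y) ∈ F_7², evaluate f(x, y) mod 7. Record the zeros.
  x = 0: [0↦2, 1↦6, 2↦3, 3↦2, 4↦5, 5↦0, 6↦3]  zeros at y ∈ {5}
  x = 1: [0↦5, 1↦0, 2↦6, 3↦4, 4↦3, 5↦5, 6↦5]  zeros at y ∈ {1}
  x = 2: [0↦6, 1↦3, 2↦1, 3↦2, 4↦1, 5↦0, 6↦1]  zeros at y ∈ {5}
  x = 3: [0↦6, 1↦2, 2↦3, 3↦4, 4↦0, 5↦0, 6↦6]  zeros at y ∈ {4, 5}
  x = 4: [0↦6, 1↦5, 2↦6, 3↦4, 4↦1, 5↦6, 6↦0]  zeros at y ∈ {6}
  x = 5: [0↦0, 1↦6, 2↦4, 3↦3, 4↦5, 5↦5, 6↦5]  zeros at y ∈ {0}
  x = 6: [0↦3, 1↦6, 2↦5, 3↦2, 4↦6, 5↦5, 6↦1]  zeros at y ∈ ∅
Collecting zeros: affine points = {(0, 5), (1, 1), (2, 5), (3, 4), (3, 5), (4, 6), (5, 0)}.
Total count |C(F_7)_aff| = 7.


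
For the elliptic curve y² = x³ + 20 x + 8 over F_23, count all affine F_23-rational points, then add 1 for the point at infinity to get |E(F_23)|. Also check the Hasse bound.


Affine points = {(0, 10), (0, 13), (1, 11), (1, 12), (3, 7), (3, 16), (5, 7), (5, 16), (7, 10), (7, 13), (8, 6), (8, 17), (10, 9), (10, 14), (11, 8), (11, 15), (13, 2), (13, 21), (15, 7), (15, 16), (16, 10), (16, 13), (18, 6), (18, 17), (19, 5), (19, 18), (20, 6), (20, 17), (21, 11), (21, 12)}; affine count = 30; |E(F_23)| = 31.

Discriminant check: Δ ∝ 4a³ + 27b² = 4·20³ + 27·8² = 4·8000 + 27·64 ≡ 10 (mod 23). Nonzero ⇒ E is nonsingular.
For each x ∈ F_23, compute rhs = x³ + 20·x + 8 mod 23, then count y ∈ F_23 with y² ≡ rhs.
  x = 0: rhs = 8, matching y values: 10, 13 (2 points).
  x = 1: rhs = 6, matching y values: 11, 12 (2 points).
  x = 2: rhs = 10, matching y values: none (0 points).
  x = 3: rhs = 3, matching y values: 7, 16 (2 points).
  x = 4: rhs = 14, matching y values: none (0 points).
  x = 5: rhs = 3, matching y values: 7, 16 (2 points).
  x = 6: rhs = 22, matching y values: none (0 points).
  x = 7: rhs = 8, matching y values: 10, 13 (2 points).
  x = 8: rhs = 13, matching y values: 6, 17 (2 points).
  x = 9: rhs = 20, matching y values: none (0 points).
  x = 10: rhs = 12, matching y values: 9, 14 (2 points).
  x = 11: rhs = 18, matching y values: 8, 15 (2 points).
  x = 12: rhs = 21, matching y values: none (0 points).
  x = 13: rhs = 4, matching y values: 2, 21 (2 points).
  x = 14: rhs = 19, matching y values: none (0 points).
  x = 15: rhs = 3, matching y values: 7, 16 (2 points).
  x = 16: rhs = 8, matching y values: 10, 13 (2 points).
  x = 17: rhs = 17, matching y values: none (0 points).
  x = 18: rhs = 13, matching y values: 6, 17 (2 points).
  x = 19: rhs = 2, matching y values: 5, 18 (2 points).
  x = 20: rhs = 13, matching y values: 6, 17 (2 points).
  x = 21: rhs = 6, matching y values: 11, 12 (2 points).
  x = 22: rhs = 10, matching y values: none (0 points).
Total affine count: 30.
Full point count |E(F_23)| = 30 + 1 = 31.
Hasse bound: |31 − (23+1)| = |7| = 7 ≤ 2√23 ≈ 9.5917 ✓.


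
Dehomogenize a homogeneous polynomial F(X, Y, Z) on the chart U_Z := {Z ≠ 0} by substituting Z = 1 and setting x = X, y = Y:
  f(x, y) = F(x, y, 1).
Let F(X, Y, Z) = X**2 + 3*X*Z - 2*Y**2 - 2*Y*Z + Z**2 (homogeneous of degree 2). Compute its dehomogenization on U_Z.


f(x, y) = x**2 + 3*x - 2*y**2 - 2*y + 1

On U_Z we set Z = 1. Each monomial c·X^i·Y^j·Z^k in F becomes c·x^i·y^j·1^k = c·x^i·y^j.
Substituting Z = 1: F(X, Y, 1) = x**2 + 3*x - 2*y**2 - 2*y + 1.
Note: deg(f) ≤ deg(F) = 2; strict inequality happens when F is divisible by Z (lost terms).


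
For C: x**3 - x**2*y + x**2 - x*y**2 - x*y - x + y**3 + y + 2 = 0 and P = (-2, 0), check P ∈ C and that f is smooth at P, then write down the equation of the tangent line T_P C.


Tangent line at P: 7*x - y + 14 = 0.

Step 1: f(-2, 0) = 0, so P lies on C.
Step 2: partial derivatives
  f_x(x, y) = 3*x**2 - 2*x*y + 2*x - y**2 - y - 1, f_y(x, y) = -x**2 - 2*x*y - x + 3*y**2 + 1.
  f_x(P) = 7, f_y(P) = -1 (gradient nonzero, so P is smooth).
Step 3: tangent line at P: 7·(x − -2) + -1·(y − 0) = 0.
Expanding: 7*x - y + 14 = 0.


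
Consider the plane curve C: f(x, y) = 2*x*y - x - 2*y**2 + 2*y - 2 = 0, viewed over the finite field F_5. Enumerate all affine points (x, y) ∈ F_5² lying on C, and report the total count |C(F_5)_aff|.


Affine F_5-points: {(2, 1), (2, 2), (3, 0), (3, 4)}; count = 4.

For each of the 25 pairs (x, y) ∈ F_5², evaluate f(x, y) mod 5. Record the zeros.
  x = 0: [0↦3, 1↦3, 2↦4, 3↦1, 4↦4]  zeros at y ∈ ∅
  x = 1: [0↦2, 1↦4, 2↦2, 3↦1, 4↦1]  zeros at y ∈ ∅
  x = 2: [0↦1, 1↦0, 2↦0, 3↦1, 4↦3]  zeros at y ∈ {1, 2}
  x = 3: [0↦0, 1↦1, 2↦3, 3↦1, 4↦0]  zeros at y ∈ {0, 4}
  x = 4: [0↦4, 1↦2, 2↦1, 3↦1, 4↦2]  zeros at y ∈ ∅
Collecting zeros: affine points = {(2, 1), (2, 2), (3, 0), (3, 4)}.
Total count |C(F_5)_aff| = 4.


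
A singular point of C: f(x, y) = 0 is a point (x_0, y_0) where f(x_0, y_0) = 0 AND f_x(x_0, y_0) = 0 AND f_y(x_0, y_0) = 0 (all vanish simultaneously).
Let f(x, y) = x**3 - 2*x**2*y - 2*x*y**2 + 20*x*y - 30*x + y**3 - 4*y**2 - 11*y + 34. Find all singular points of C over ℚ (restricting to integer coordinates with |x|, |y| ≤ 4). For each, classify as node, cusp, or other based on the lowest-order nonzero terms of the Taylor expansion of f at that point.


Singular points: {(2, 3)}; classification: cusp.

Compute partial derivatives:
  f_x = 3*x**2 - 4*x*y - 2*y**2 + 20*y - 30.
  f_y = -2*x**2 - 4*x*y + 20*x + 3*y**2 - 8*y - 11.
Scan x_0 ∈ {−4, ..., 4}. For each x_0, f_y(x_0, y) is a polynomial in y; find its integer roots y ∈ {−4, ..., 4}, then test f_x and f at those candidates.
  x = -4: f_y(-4, y) = 3*y**2 + 8*y - 123; no integer root y with |y| ≤ 4.
  x = -3: f_y(-3, y) = 3*y**2 + 4*y - 89; no integer root y with |y| ≤ 4.
  x = -2: f_y(-2, y) = 3*y**2 - 59; no integer root y with |y| ≤ 4.
  x = -1: f_y(-1, y) = 3*y**2 - 4*y - 33; no integer root y with |y| ≤ 4.
  x = 0: f_y(0, y) = 3*y**2 - 8*y - 11; vanishes at y ∈ {-1}. (0, -1): f_x = -52 ≠ 0.
  x = 1: f_y(1, y) = 3*y**2 - 12*y + 7; no integer root y with |y| ≤ 4.
  x = 2: f_y(2, y) = 3*y**2 - 16*y + 21; vanishes at y ∈ {3}. (2, 3): f_x = 0, f = 0 — SINGULAR.
  x = 3: f_y(3, y) = 3*y**2 - 20*y + 31; no integer root y with |y| ≤ 4.
  x = 4: f_y(4, y) = 3*y**2 - 24*y + 37; no integer root y with |y| ≤ 4.
Only singular point on the grid: (2, 3).
Classify: substitute x = 2 + u, y = 3 + v and expand: f = u**3 - 2*u**2*v - 2*u*v**2 + v**3 + v**2.
No constant or linear terms (consistent with a singular point). Quadratic part: v**2. Cubic part: u**3 - 2*u**2*v - 2*u*v**2 + v**3.
The quadratic part v**2 is a perfect square, so there is a single (double) tangent line v = 0, i.e. y = 3. Restricting the cubic part to that line (v = 0) leaves u**3 ≠ 0, so f is not divisible by v and the branch is v² ≈ -u**3 to lowest order — this is a cusp.
Classification: cusp.


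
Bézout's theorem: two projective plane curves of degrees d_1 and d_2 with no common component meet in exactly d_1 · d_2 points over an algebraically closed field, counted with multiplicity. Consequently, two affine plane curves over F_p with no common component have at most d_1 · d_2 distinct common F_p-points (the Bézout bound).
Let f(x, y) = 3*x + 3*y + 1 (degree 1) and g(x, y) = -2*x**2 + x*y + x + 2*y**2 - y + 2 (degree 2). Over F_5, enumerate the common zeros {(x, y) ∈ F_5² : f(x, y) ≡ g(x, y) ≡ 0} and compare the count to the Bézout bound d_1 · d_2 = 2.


Common zeros: ∅; count = 0; Bézout bound = 2.

deg(f) = 1, deg(g) = 2, so Bézout bound = 2.
Scan x ∈ F_5. For each x, list the y ∈ F_5 with f(x, y) ≡ 0 and those with g(x, y) ≡ 0 (mod 5); the common zeros in that column are the intersection.
  x = 0: f ≡ 0 at y ∈ {3}; g ≡ 0 at y ∈ {4}; common: ∅.
  x = 1: f ≡ 0 at y ∈ {2}; g ≡ 0 at y ∈ ∅; common: ∅.
  x = 2: f ≡ 0 at y ∈ {1}; g ≡ 0 at y ∈ ∅; common: ∅.
  x = 3: f ≡ 0 at y ∈ {0}; g ≡ 0 at y ∈ ∅; common: ∅.
  x = 4: f ≡ 0 at y ∈ {4}; g ≡ 0 at y ∈ ∅; common: ∅.
Collecting: common zeros = ∅, so the count is 0.
Comparison with the Bézout bound: 0 ≤ 2 = deg(f)·deg(g), as expected for curves with no common component (the affine F_5-count falls short of the bound because intersections may lie at infinity, over extension fields, or carry multiplicity).


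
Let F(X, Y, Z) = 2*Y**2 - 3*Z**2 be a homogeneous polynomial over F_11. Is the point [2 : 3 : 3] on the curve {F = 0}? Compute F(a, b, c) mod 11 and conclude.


F(2,3,3) ≡ 2 (mod 11); P is NOT on the curve.

Evaluate F(2, 3, 3) term-by-term (mod 11).
  2*Y**2 ↦ 2·1·9·1 = 18
  -3*Z**2 ↦ -3·1·1·9 = -27
Sum: F(2, 3, 3) = (18) + (-27) = -9.
Reducing mod 11: -9 ≡ 2 (mod 11).
Since F(a, b, c) ≡ 2 ≠ 0 (mod 11), P does NOT lie on the curve.


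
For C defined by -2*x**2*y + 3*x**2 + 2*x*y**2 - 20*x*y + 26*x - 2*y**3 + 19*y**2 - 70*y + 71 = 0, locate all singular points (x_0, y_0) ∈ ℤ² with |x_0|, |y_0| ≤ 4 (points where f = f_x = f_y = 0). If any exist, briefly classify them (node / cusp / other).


Singular points: {(-3, 2)}; classification: node.

Compute partial derivatives:
  f_x = -4*x*y + 6*x + 2*y**2 - 20*y + 26.
  f_y = -2*x**2 + 4*x*y - 20*x - 6*y**2 + 38*y - 70.
Scan x_0 ∈ {−4, ..., 4}. For each x_0, f_y(x_0, y) is a polynomial in y; find its integer roots y ∈ {−4, ..., 4}, then test f_x and f at those candidates.
  x = -4: f_y(-4, y) = -6*y**2 + 22*y - 22; no integer root y with |y| ≤ 4.
  x = -3: f_y(-3, y) = -6*y**2 + 26*y - 28; vanishes at y ∈ {2}. (-3, 2): f_x = 0, f = 0 — SINGULAR.
  x = -2: f_y(-2, y) = -6*y**2 + 30*y - 38; no integer root y with |y| ≤ 4.
  x = -1: f_y(-1, y) = -6*y**2 + 34*y - 52; no integer root y with |y| ≤ 4.
  x = 0: f_y(0, y) = -6*y**2 + 38*y - 70; no integer root y with |y| ≤ 4.
  x = 1: f_y(1, y) = -6*y**2 + 42*y - 92; no integer root y with |y| ≤ 4.
  x = 2: f_y(2, y) = -6*y**2 + 46*y - 118; no integer root y with |y| ≤ 4.
  x = 3: f_y(3, y) = -6*y**2 + 50*y - 148; no integer root y with |y| ≤ 4.
  x = 4: f_y(4, y) = -6*y**2 + 54*y - 182; no integer root y with |y| ≤ 4.
Only singular point on the grid: (-3, 2).
Classify: substitute x = -3 + u, y = 2 + v and expand: f = -2*u**2*v - u**2 + 2*u*v**2 - 2*v**3 + v**2.
No constant or linear terms (consistent with a singular point). Quadratic part: -u**2 + v**2. Cubic part: -2*u**2*v + 2*u*v**2 - 2*v**3.
The quadratic part v**2 - u**2 = (v − u)(v + u) splits into two distinct linear factors, so there are two distinct tangent lines y − 2 = ±(x − -3) — this is a node (ordinary double point).
Classification: node.


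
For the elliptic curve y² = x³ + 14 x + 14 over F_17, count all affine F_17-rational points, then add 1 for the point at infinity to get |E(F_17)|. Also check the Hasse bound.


Affine points = {(2, 4), (2, 13), (3, 7), (3, 10), (4, 7), (4, 10), (6, 5), (6, 12), (7, 8), (7, 9), (8, 3), (8, 14), (9, 6), (9, 11), (10, 7), (10, 10), (13, 8), (13, 9), (14, 8), (14, 9), (16, 4), (16, 13)}; affine count = 22; |E(F_17)| = 23.

Discriminant check: Δ ∝ 4a³ + 27b² = 4·14³ + 27·14² = 4·2744 + 27·196 ≡ 16 (mod 17). Nonzero ⇒ E is nonsingular.
For each x ∈ F_17, compute rhs = x³ + 14·x + 14 mod 17, then count y ∈ F_17 with y² ≡ rhs.
  x = 0: rhs = 14, matching y values: none (0 points).
  x = 1: rhs = 12, matching y values: none (0 points).
  x = 2: rhs = 16, matching y values: 4, 13 (2 points).
  x = 3: rhs = 15, matching y values: 7, 10 (2 points).
  x = 4: rhs = 15, matching y values: 7, 10 (2 points).
  x = 5: rhs = 5, matching y values: none (0 points).
  x = 6: rhs = 8, matching y values: 5, 12 (2 points).
  x = 7: rhs = 13, matching y values: 8, 9 (2 points).
  x = 8: rhs = 9, matching y values: 3, 14 (2 points).
  x = 9: rhs = 2, matching y values: 6, 11 (2 points).
  x = 10: rhs = 15, matching y values: 7, 10 (2 points).
  x = 11: rhs = 3, matching y values: none (0 points).
  x = 12: rhs = 6, matching y values: none (0 points).
  x = 13: rhs = 13, matching y values: 8, 9 (2 points).
  x = 14: rhs = 13, matching y values: 8, 9 (2 points).
  x = 15: rhs = 12, matching y values: none (0 points).
  x = 16: rhs = 16, matching y values: 4, 13 (2 points).
Total affine count: 22.
Full point count |E(F_17)| = 22 + 1 = 23.
Hasse bound: |23 − (17+1)| = |5| = 5 ≤ 2√17 ≈ 8.2462 ✓.


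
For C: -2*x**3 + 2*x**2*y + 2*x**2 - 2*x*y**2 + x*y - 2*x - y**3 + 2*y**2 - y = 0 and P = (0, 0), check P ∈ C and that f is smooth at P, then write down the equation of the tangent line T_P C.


Tangent line at P: -2*x - y = 0.

Step 1: f(0, 0) = 0, so P lies on C.
Step 2: partial derivatives
  f_x(x, y) = -6*x**2 + 4*x*y + 4*x - 2*y**2 + y - 2, f_y(x, y) = 2*x**2 - 4*x*y + x - 3*y**2 + 4*y - 1.
  f_x(P) = -2, f_y(P) = -1 (gradient nonzero, so P is smooth).
Step 3: tangent line at P: -2·(x − 0) + -1·(y − 0) = 0.
Expanding: -2*x - y = 0.


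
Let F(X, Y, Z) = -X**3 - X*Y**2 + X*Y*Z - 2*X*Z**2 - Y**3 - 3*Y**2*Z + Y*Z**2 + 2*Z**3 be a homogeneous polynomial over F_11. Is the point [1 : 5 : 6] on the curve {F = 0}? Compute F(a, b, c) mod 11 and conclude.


F(1,5,6) ≡ 2 (mod 11); P is NOT on the curve.

Evaluate F(1, 5, 6) term-by-term (mod 11).
  -X**3 ↦ -1·1·1·1 = -1
  -X*Y**2 ↦ -1·1·25·1 = -25
  X*Y*Z ↦ 1·1·5·6 = 30
  -2*X*Z**2 ↦ -2·1·1·36 = -72
  -Y**3 ↦ -1·1·125·1 = -125
  -3*Y**2*Z ↦ -3·1·25·6 = -450
  Y*Z**2 ↦ 1·1·5·36 = 180
  2*Z**3 ↦ 2·1·1·216 = 432
Sum: F(1, 5, 6) = (-1) + (-25) + (30) + (-72) + (-125) + (-450) + (180) + (432) = -31.
Reducing mod 11: -31 ≡ 2 (mod 11).
Since F(a, b, c) ≡ 2 ≠ 0 (mod 11), P does NOT lie on the curve.


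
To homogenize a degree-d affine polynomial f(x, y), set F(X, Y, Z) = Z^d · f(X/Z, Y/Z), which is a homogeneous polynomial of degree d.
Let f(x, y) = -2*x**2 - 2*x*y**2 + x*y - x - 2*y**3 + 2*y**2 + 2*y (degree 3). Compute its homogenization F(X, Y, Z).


F(X, Y, Z) = -2*X**2*Z - 2*X*Y**2 + X*Y*Z - X*Z**2 - 2*Y**3 + 2*Y**2*Z + 2*Y*Z**2

deg(f) = 3.
Substitute x = X/Z, y = Y/Z into f, then multiply by Z^3.
  monomial -2·x^2·y^0 ↦ -2·X^2·Y^0·Z^1.
  monomial -2·x^1·y^2 ↦ -2·X^1·Y^2·Z^0.
  monomial 1·x^1·y^1 ↦ 1·X^1·Y^1·Z^1.
  monomial -1·x^1·y^0 ↦ -1·X^1·Y^0·Z^2.
  monomial -2·x^0·y^3 ↦ -2·X^0·Y^3·Z^0.
  monomial 2·x^0·y^2 ↦ 2·X^0·Y^2·Z^1.
  monomial 2·x^0·y^1 ↦ 2·X^0·Y^1·Z^2.
Collecting: F(X, Y, Z) = -2*X**2*Z - 2*X*Y**2 + X*Y*Z - X*Z**2 - 2*Y**3 + 2*Y**2*Z + 2*Y*Z**2.


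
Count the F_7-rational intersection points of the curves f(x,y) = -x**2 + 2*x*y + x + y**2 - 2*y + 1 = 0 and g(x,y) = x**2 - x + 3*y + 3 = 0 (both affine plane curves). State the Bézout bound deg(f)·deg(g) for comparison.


Common zeros: {(2, 3)}; count = 1; Bézout bound = 4.

deg(f) = 2, deg(g) = 2, so Bézout bound = 4.
Scan x ∈ F_7. For each x, list the y ∈ F_7 with f(x, y) ≡ 0 and those with g(x, y) ≡ 0 (mod 7); the common zeros in that column are the intersection.
  x = 0: f ≡ 0 at y ∈ {1}; g ≡ 0 at y ∈ {6}; common: ∅.
  x = 1: f ≡ 0 at y ∈ ∅; g ≡ 0 at y ∈ {6}; common: ∅.
  x = 2: f ≡ 0 at y ∈ {2, 3}; g ≡ 0 at y ∈ {3}; common: {3}.
  x = 3: f ≡ 0 at y ∈ {1, 2}; g ≡ 0 at y ∈ {4}; common: ∅.
  x = 4: f ≡ 0 at y ∈ ∅; g ≡ 0 at y ∈ {2}; common: ∅.
  x = 5: f ≡ 0 at y ∈ {3}; g ≡ 0 at y ∈ {4}; common: ∅.
  x = 6: f ≡ 0 at y ∈ ∅; g ≡ 0 at y ∈ {3}; common: ∅.
Collecting: common zeros = {(2, 3)}, so the count is 1.
Comparison with the Bézout bound: 1 ≤ 4 = deg(f)·deg(g), as expected for curves with no common component (the affine F_7-count falls short of the bound because intersections may lie at infinity, over extension fields, or carry multiplicity).


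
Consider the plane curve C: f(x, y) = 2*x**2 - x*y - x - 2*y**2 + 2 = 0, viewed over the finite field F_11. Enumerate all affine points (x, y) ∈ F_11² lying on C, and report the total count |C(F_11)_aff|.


Affine F_11-points: {(0, 1), (0, 10), (1, 1), (1, 4), (4, 3), (4, 6), (5, 6), (5, 8), (7, 4), (7, 9), (9, 3), (9, 9)}; count = 12.

For each of the 121 pairs (x, y) ∈ F_11², evaluate f(x, y) mod 11. Record the zeros.
  x = 0: [0↦2, 1↦0, 2↦5, 3↦6, 4↦3, 5↦7, 6↦7, 7↦3, 8↦6, 9↦5, 10↦0]  zeros at y ∈ {1, 10}
  x = 1: [0↦3, 1↦0, 2↦4, 3↦4, 4↦0, 5↦3, 6↦2, 7↦8, 8↦10, 9↦8, 10↦2]  zeros at y ∈ {1, 4}
  x = 2: [0↦8, 1↦4, 2↦7, 3↦6, 4↦1, 5↦3, 6↦1, 7↦6, 8↦7, 9↦4, 10↦8]  zeros at y ∈ ∅
  x = 3: [0↦6, 1↦1, 2↦3, 3↦1, 4↦6, 5↦7, 6↦4, 7↦8, 8↦8, 9↦4, 10↦7]  zeros at y ∈ ∅
  x = 4: [0↦8, 1↦2, 2↦3, 3↦0, 4↦4, 5↦4, 6↦0, 7↦3, 8↦2, 9↦8, 10↦10]  zeros at y ∈ {3, 6}
  x = 5: [0↦3, 1↦7, 2↦7, 3↦3, 4↦6, 5↦5, 6↦0, 7↦2, 8↦0, 9↦5, 10↦6]  zeros at y ∈ {6, 8}
  x = 6: [0↦2, 1↦5, 2↦4, 3↦10, 4↦1, 5↦10, 6↦4, 7↦5, 8↦2, 9↦6, 10↦6]  zeros at y ∈ ∅
  x = 7: [0↦5, 1↦7, 2↦5, 3↦10, 4↦0, 5↦8, 6↦1, 7↦1, 8↦8, 9↦0, 10↦10]  zeros at y ∈ {4, 9}
  x = 8: [0↦1, 1↦2, 2↦10, 3↦3, 4↦3, 5↦10, 6↦2, 7↦1, 8↦7, 9↦9, 10↦7]  zeros at y ∈ ∅
  x = 9: [0↦1, 1↦1, 2↦8, 3↦0, 4↦10, 5↦5, 6↦7, 7↦5, 8↦10, 9↦0, 10↦8]  zeros at y ∈ {3, 9}
  x = 10: [0↦5, 1↦4, 2↦10, 3↦1, 4↦10, 5↦4, 6↦5, 7↦2, 8↦6, 9↦6, 10↦2]  zeros at y ∈ ∅
Collecting zeros: affine points = {(0, 1), (0, 10), (1, 1), (1, 4), (4, 3), (4, 6), (5, 6), (5, 8), (7, 4), (7, 9), (9, 3), (9, 9)}.
Total count |C(F_11)_aff| = 12.


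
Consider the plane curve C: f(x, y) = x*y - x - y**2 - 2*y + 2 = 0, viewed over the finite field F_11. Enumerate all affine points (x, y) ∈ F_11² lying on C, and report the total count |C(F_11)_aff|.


Affine F_11-points: {(0, 4), (0, 5), (1, 3), (1, 7), (2, 0), (6, 2), (7, 6), (7, 10), (8, 8), (8, 9)}; count = 10.

For each of the 121 pairs (x, y) ∈ F_11², evaluate f(x, y) mod 11. Record the zeros.
  x = 0: [0↦2, 1↦10, 2↦5, 3↦9, 4↦0, 5↦0, 6↦9, 7↦5, 8↦10, 9↦2, 10↦3]  zeros at y ∈ {4, 5}
  x = 1: [0↦1, 1↦10, 2↦6, 3↦0, 4↦3, 5↦4, 6↦3, 7↦0, 8↦6, 9↦10, 10↦1]  zeros at y ∈ {3, 7}
  x = 2: [0↦0, 1↦10, 2↦7, 3↦2, 4↦6, 5↦8, 6↦8, 7↦6, 8↦2, 9↦7, 10↦10]  zeros at y ∈ {0}
  x = 3: [0↦10, 1↦10, 2↦8, 3↦4, 4↦9, 5↦1, 6↦2, 7↦1, 8↦9, 9↦4, 10↦8]  zeros at y ∈ ∅
  x = 4: [0↦9, 1↦10, 2↦9, 3↦6, 4↦1, 5↦5, 6↦7, 7↦7, 8↦5, 9↦1, 10↦6]  zeros at y ∈ ∅
  x = 5: [0↦8, 1↦10, 2↦10, 3↦8, 4↦4, 5↦9, 6↦1, 7↦2, 8↦1, 9↦9, 10↦4]  zeros at y ∈ ∅
  x = 6: [0↦7, 1↦10, 2↦0, 3↦10, 4↦7, 5↦2, 6↦6, 7↦8, 8↦8, 9↦6, 10↦2]  zeros at y ∈ {2}
  x = 7: [0↦6, 1↦10, 2↦1, 3↦1, 4↦10, 5↦6, 6↦0, 7↦3, 8↦4, 9↦3, 10↦0]  zeros at y ∈ {6, 10}
  x = 8: [0↦5, 1↦10, 2↦2, 3↦3, 4↦2, 5↦10, 6↦5, 7↦9, 8↦0, 9↦0, 10↦9]  zeros at y ∈ {8, 9}
  x = 9: [0↦4, 1↦10, 2↦3, 3↦5, 4↦5, 5↦3, 6↦10, 7↦4, 8↦7, 9↦8, 10↦7]  zeros at y ∈ ∅
  x = 10: [0↦3, 1↦10, 2↦4, 3↦7, 4↦8, 5↦7, 6↦4, 7↦10, 8↦3, 9↦5, 10↦5]  zeros at y ∈ ∅
Collecting zeros: affine points = {(0, 4), (0, 5), (1, 3), (1, 7), (2, 0), (6, 2), (7, 6), (7, 10), (8, 8), (8, 9)}.
Total count |C(F_11)_aff| = 10.


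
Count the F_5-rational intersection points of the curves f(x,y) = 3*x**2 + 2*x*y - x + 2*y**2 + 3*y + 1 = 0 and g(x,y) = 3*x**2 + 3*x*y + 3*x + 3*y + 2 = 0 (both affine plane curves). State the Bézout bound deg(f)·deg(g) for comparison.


Common zeros: ∅; count = 0; Bézout bound = 4.

deg(f) = 2, deg(g) = 2, so Bézout bound = 4.
Scan x ∈ F_5. For each x, list the y ∈ F_5 with f(x, y) ≡ 0 and those with g(x, y) ≡ 0 (mod 5); the common zeros in that column are the intersection.
  x = 0: f ≡ 0 at y ∈ {2, 4}; g ≡ 0 at y ∈ {1}; common: ∅.
  x = 1: f ≡ 0 at y ∈ {1, 4}; g ≡ 0 at y ∈ {2}; common: ∅.
  x = 2: f ≡ 0 at y ∈ {1, 3}; g ≡ 0 at y ∈ {0}; common: ∅.
  x = 3: f ≡ 0 at y ∈ {0, 3}; g ≡ 0 at y ∈ {1}; common: ∅.
  x = 4: f ≡ 0 at y ∈ {0, 2}; g ≡ 0 at y ∈ ∅; common: ∅.
Collecting: common zeros = ∅, so the count is 0.
Comparison with the Bézout bound: 0 ≤ 4 = deg(f)·deg(g), as expected for curves with no common component (the affine F_5-count falls short of the bound because intersections may lie at infinity, over extension fields, or carry multiplicity).


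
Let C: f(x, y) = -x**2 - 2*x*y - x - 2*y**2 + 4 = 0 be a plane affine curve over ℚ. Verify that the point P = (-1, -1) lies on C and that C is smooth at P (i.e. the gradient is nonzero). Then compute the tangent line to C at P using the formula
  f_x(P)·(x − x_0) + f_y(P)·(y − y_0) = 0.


Tangent line at P: 3*x + 6*y + 9 = 0.

Step 1: f(-1, -1) = 0, so P lies on C.
Step 2: partial derivatives
  f_x(x, y) = -2*x - 2*y - 1, f_y(x, y) = -2*x - 4*y.
  f_x(P) = 3, f_y(P) = 6 (gradient nonzero, so P is smooth).
Step 3: tangent line at P: 3·(x − -1) + 6·(y − -1) = 0.
Expanding: 3*x + 6*y + 9 = 0.


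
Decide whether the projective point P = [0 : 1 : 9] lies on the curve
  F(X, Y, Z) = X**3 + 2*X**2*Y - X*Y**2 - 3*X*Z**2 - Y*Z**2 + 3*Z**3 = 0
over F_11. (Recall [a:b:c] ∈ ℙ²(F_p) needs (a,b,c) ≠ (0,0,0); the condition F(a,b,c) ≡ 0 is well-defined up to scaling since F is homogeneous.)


F(0,1,9) ≡ 5 (mod 11); P is NOT on the curve.

Evaluate F(0, 1, 9) term-by-term (mod 11).
  X**3 ↦ 1·0·1·1 = 0
  2*X**2*Y ↦ 2·0·1·1 = 0
  -X*Y**2 ↦ -1·0·1·1 = 0
  -3*X*Z**2 ↦ -3·0·1·81 = 0
  -Y*Z**2 ↦ -1·1·1·81 = -81
  3*Z**3 ↦ 3·1·1·729 = 2187
Sum: F(0, 1, 9) = (0) + (0) + (0) + (0) + (-81) + (2187) = 2106.
Reducing mod 11: 2106 ≡ 5 (mod 11).
Since F(a, b, c) ≡ 5 ≠ 0 (mod 11), P does NOT lie on the curve.


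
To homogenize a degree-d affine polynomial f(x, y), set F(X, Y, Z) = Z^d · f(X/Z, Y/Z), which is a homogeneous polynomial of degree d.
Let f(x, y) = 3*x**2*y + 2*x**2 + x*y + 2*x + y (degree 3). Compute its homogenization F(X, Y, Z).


F(X, Y, Z) = 3*X**2*Y + 2*X**2*Z + X*Y*Z + 2*X*Z**2 + Y*Z**2

deg(f) = 3.
Substitute x = X/Z, y = Y/Z into f, then multiply by Z^3.
  monomial 3·x^2·y^1 ↦ 3·X^2·Y^1·Z^0.
  monomial 2·x^2·y^0 ↦ 2·X^2·Y^0·Z^1.
  monomial 1·x^1·y^1 ↦ 1·X^1·Y^1·Z^1.
  monomial 2·x^1·y^0 ↦ 2·X^1·Y^0·Z^2.
  monomial 1·x^0·y^1 ↦ 1·X^0·Y^1·Z^2.
Collecting: F(X, Y, Z) = 3*X**2*Y + 2*X**2*Z + X*Y*Z + 2*X*Z**2 + Y*Z**2.


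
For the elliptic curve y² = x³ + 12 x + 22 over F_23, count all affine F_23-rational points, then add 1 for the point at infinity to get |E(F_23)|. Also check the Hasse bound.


Affine points = {(1, 9), (1, 14), (2, 10), (2, 13), (3, 4), (3, 19), (5, 0), (7, 9), (7, 14), (8, 3), (8, 20), (9, 10), (9, 13), (11, 6), (11, 17), (12, 10), (12, 13), (13, 11), (13, 12), (14, 6), (14, 17), (15, 9), (15, 14), (16, 3), (16, 20), (19, 5), (19, 18), (21, 6), (21, 17), (22, 3), (22, 20)}; affine count = 31; |E(F_23)| = 32.

Discriminant check: Δ ∝ 4a³ + 27b² = 4·12³ + 27·22² = 4·1728 + 27·484 ≡ 16 (mod 23). Nonzero ⇒ E is nonsingular.
For each x ∈ F_23, compute rhs = x³ + 12·x + 22 mod 23, then count y ∈ F_23 with y² ≡ rhs.
  x = 0: rhs = 22, matching y values: none (0 points).
  x = 1: rhs = 12, matching y values: 9, 14 (2 points).
  x = 2: rhs = 8, matching y values: 10, 13 (2 points).
  x = 3: rhs = 16, matching y values: 4, 19 (2 points).
  x = 4: rhs = 19, matching y values: none (0 points).
  x = 5: rhs = 0, matching y values: 0 (1 points).
  x = 6: rhs = 11, matching y values: none (0 points).
  x = 7: rhs = 12, matching y values: 9, 14 (2 points).
  x = 8: rhs = 9, matching y values: 3, 20 (2 points).
  x = 9: rhs = 8, matching y values: 10, 13 (2 points).
  x = 10: rhs = 15, matching y values: none (0 points).
  x = 11: rhs = 13, matching y values: 6, 17 (2 points).
  x = 12: rhs = 8, matching y values: 10, 13 (2 points).
  x = 13: rhs = 6, matching y values: 11, 12 (2 points).
  x = 14: rhs = 13, matching y values: 6, 17 (2 points).
  x = 15: rhs = 12, matching y values: 9, 14 (2 points).
  x = 16: rhs = 9, matching y values: 3, 20 (2 points).
  x = 17: rhs = 10, matching y values: none (0 points).
  x = 18: rhs = 21, matching y values: none (0 points).
  x = 19: rhs = 2, matching y values: 5, 18 (2 points).
  x = 20: rhs = 5, matching y values: none (0 points).
  x = 21: rhs = 13, matching y values: 6, 17 (2 points).
  x = 22: rhs = 9, matching y values: 3, 20 (2 points).
Total affine count: 31.
Full point count |E(F_23)| = 31 + 1 = 32.
Hasse bound: |32 − (23+1)| = |8| = 8 ≤ 2√23 ≈ 9.5917 ✓.


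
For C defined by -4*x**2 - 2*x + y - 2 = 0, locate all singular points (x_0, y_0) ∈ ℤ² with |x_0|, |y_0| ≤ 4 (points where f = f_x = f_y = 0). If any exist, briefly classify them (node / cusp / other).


No singular points in the scanned grid; C is smooth there.

Compute partial derivatives:
  f_x = -8*x - 2.
  f_y = 1.
f_y = 1 is a nonzero constant, so f_y never vanishes: no point (x, y) can satisfy f = f_x = f_y = 0. In particular no (x, y) ∈ {−4, ..., 4}² is singular; the curve is smooth.


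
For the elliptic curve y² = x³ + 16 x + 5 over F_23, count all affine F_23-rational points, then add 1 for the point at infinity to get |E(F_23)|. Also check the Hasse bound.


Affine points = {(4, 8), (4, 15), (5, 7), (5, 16), (6, 8), (6, 15), (7, 0), (8, 1), (8, 22), (9, 2), (9, 21), (12, 4), (12, 19), (13, 8), (13, 15), (14, 11), (14, 12), (15, 3), (15, 20)}; affine count = 19; |E(F_23)| = 20.

Discriminant check: Δ ∝ 4a³ + 27b² = 4·16³ + 27·5² = 4·4096 + 27·25 ≡ 16 (mod 23). Nonzero ⇒ E is nonsingular.
For each x ∈ F_23, compute rhs = x³ + 16·x + 5 mod 23, then count y ∈ F_23 with y² ≡ rhs.
  x = 0: rhs = 5, matching y values: none (0 points).
  x = 1: rhs = 22, matching y values: none (0 points).
  x = 2: rhs = 22, matching y values: none (0 points).
  x = 3: rhs = 11, matching y values: none (0 points).
  x = 4: rhs = 18, matching y values: 8, 15 (2 points).
  x = 5: rhs = 3, matching y values: 7, 16 (2 points).
  x = 6: rhs = 18, matching y values: 8, 15 (2 points).
  x = 7: rhs = 0, matching y values: 0 (1 points).
  x = 8: rhs = 1, matching y values: 1, 22 (2 points).
  x = 9: rhs = 4, matching y values: 2, 21 (2 points).
  x = 10: rhs = 15, matching y values: none (0 points).
  x = 11: rhs = 17, matching y values: none (0 points).
  x = 12: rhs = 16, matching y values: 4, 19 (2 points).
  x = 13: rhs = 18, matching y values: 8, 15 (2 points).
  x = 14: rhs = 6, matching y values: 11, 12 (2 points).
  x = 15: rhs = 9, matching y values: 3, 20 (2 points).
  x = 16: rhs = 10, matching y values: none (0 points).
  x = 17: rhs = 15, matching y values: none (0 points).
  x = 18: rhs = 7, matching y values: none (0 points).
  x = 19: rhs = 15, matching y values: none (0 points).
  x = 20: rhs = 22, matching y values: none (0 points).
  x = 21: rhs = 11, matching y values: none (0 points).
  x = 22: rhs = 11, matching y values: none (0 points).
Total affine count: 19.
Full point count |E(F_23)| = 19 + 1 = 20.
Hasse bound: |20 − (23+1)| = |-4| = 4 ≤ 2√23 ≈ 9.5917 ✓.


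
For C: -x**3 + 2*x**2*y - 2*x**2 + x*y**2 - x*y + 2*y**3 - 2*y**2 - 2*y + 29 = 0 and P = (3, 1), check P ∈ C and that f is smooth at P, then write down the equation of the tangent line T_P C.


Tangent line at P: -27*x + 21*y + 60 = 0.

Step 1: f(3, 1) = 0, so P lies on C.
Step 2: partial derivatives
  f_x(x, y) = -3*x**2 + 4*x*y - 4*x + y**2 - y, f_y(x, y) = 2*x**2 + 2*x*y - x + 6*y**2 - 4*y - 2.
  f_x(P) = -27, f_y(P) = 21 (gradient nonzero, so P is smooth).
Step 3: tangent line at P: -27·(x − 3) + 21·(y − 1) = 0.
Expanding: -27*x + 21*y + 60 = 0.


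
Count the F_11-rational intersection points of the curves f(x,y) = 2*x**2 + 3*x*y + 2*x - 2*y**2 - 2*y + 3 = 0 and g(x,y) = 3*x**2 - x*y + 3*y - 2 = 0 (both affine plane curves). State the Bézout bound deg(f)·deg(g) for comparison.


Common zeros: {(4, 2), (10, 8)}; count = 2; Bézout bound = 4.

deg(f) = 2, deg(g) = 2, so Bézout bound = 4.
Scan x ∈ F_11. For each x, list the y ∈ F_11 with f(x, y) ≡ 0 and those with g(x, y) ≡ 0 (mod 11); the common zeros in that column are the intersection.
  x = 0: f ≡ 0 at y ∈ ∅; g ≡ 0 at y ∈ {8}; common: ∅.
  x = 1: f ≡ 0 at y ∈ ∅; g ≡ 0 at y ∈ {5}; common: ∅.
  x = 2: f ≡ 0 at y ∈ {6, 7}; g ≡ 0 at y ∈ {1}; common: ∅.
  x = 3: f ≡ 0 at y ∈ {2, 7}; g ≡ 0 at y ∈ ∅; common: ∅.
  x = 4: f ≡ 0 at y ∈ {2, 3}; g ≡ 0 at y ∈ {2}; common: {2}.
  x = 5: f ≡ 0 at y ∈ ∅; g ≡ 0 at y ∈ {9}; common: ∅.
  x = 6: f ≡ 0 at y ∈ ∅; g ≡ 0 at y ∈ {6}; common: ∅.
  x = 7: f ≡ 0 at y ∈ {1, 3}; g ≡ 0 at y ∈ {6}; common: ∅.
  x = 8: f ≡ 0 at y ∈ ∅; g ≡ 0 at y ∈ {5}; common: ∅.
  x = 9: f ≡ 0 at y ∈ ∅; g ≡ 0 at y ∈ {9}; common: ∅.
  x = 10: f ≡ 0 at y ∈ {6, 8}; g ≡ 0 at y ∈ {8}; common: {8}.
Collecting: common zeros = {(4, 2), (10, 8)}, so the count is 2.
Comparison with the Bézout bound: 2 ≤ 4 = deg(f)·deg(g), as expected for curves with no common component (the affine F_11-count falls short of the bound because intersections may lie at infinity, over extension fields, or carry multiplicity).


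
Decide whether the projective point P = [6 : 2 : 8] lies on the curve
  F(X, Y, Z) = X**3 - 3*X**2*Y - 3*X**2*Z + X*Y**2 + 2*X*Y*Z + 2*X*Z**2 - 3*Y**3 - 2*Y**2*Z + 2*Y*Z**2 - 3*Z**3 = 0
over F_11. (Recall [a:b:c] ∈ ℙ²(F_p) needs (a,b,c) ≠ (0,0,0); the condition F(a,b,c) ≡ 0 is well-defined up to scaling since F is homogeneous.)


F(6,2,8) ≡ 6 (mod 11); P is NOT on the curve.

Evaluate F(6, 2, 8) term-by-term (mod 11).
  X**3 ↦ 1·216·1·1 = 216
  -3*X**2*Y ↦ -3·36·2·1 = -216
  -3*X**2*Z ↦ -3·36·1·8 = -864
  X*Y**2 ↦ 1·6·4·1 = 24
  2*X*Y*Z ↦ 2·6·2·8 = 192
  2*X*Z**2 ↦ 2·6·1·64 = 768
  -3*Y**3 ↦ -3·1·8·1 = -24
  -2*Y**2*Z ↦ -2·1·4·8 = -64
  2*Y*Z**2 ↦ 2·1·2·64 = 256
  -3*Z**3 ↦ -3·1·1·512 = -1536
Sum: F(6, 2, 8) = (216) + (-216) + (-864) + (24) + (192) + (768) + (-24) + (-64) + (256) + (-1536) = -1248.
Reducing mod 11: -1248 ≡ 6 (mod 11).
Since F(a, b, c) ≡ 6 ≠ 0 (mod 11), P does NOT lie on the curve.


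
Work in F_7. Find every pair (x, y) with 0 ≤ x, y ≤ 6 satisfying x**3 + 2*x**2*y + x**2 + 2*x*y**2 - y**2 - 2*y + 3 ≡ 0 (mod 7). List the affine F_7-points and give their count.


Affine F_7-points: {(0, 1), (0, 4), (1, 3), (1, 4), (3, 2), (3, 6), (4, 4), (5, 1), (5, 3), (6, 1), (6, 6)}; count = 11.

For each of the 49 pairs (x, y) ∈ F_7², evaluate f(x, y) mod 7. Record the zeros.
  x = 0: [0↦3, 1↦0, 2↦2, 3↦2, 4↦0, 5↦3, 6↦4]  zeros at y ∈ {1, 4}
  x = 1: [0↦5, 1↦6, 2↦2, 3↦0, 4↦0, 5↦2, 6↦6]  zeros at y ∈ {3, 4}
  x = 2: [0↦1, 1↦3, 2↦4, 3↦4, 4↦3, 5↦1, 6↦5]  zeros at y ∈ ∅
  x = 3: [0↦4, 1↦4, 2↦0, 3↦6, 4↦1, 5↦6, 6↦0]  zeros at y ∈ {2, 6}
  x = 4: [0↦6, 1↦1, 2↦3, 3↦5, 4↦0, 5↦2, 6↦4]  zeros at y ∈ {4}
  x = 5: [0↦6, 1↦0, 2↦5, 3↦0, 4↦6, 5↦2, 6↦2]  zeros at y ∈ {1, 3}
  x = 6: [0↦3, 1↦0, 2↦5, 3↦4, 4↦4, 5↦5, 6↦0]  zeros at y ∈ {1, 6}
Collecting zeros: affine points = {(0, 1), (0, 4), (1, 3), (1, 4), (3, 2), (3, 6), (4, 4), (5, 1), (5, 3), (6, 1), (6, 6)}.
Total count |C(F_7)_aff| = 11.
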